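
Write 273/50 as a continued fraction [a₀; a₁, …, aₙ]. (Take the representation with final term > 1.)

273 = 5·50 + 23
50 = 2·23 + 4
23 = 5·4 + 3
4 = 1·3 + 1
3 = 3·1 + 0  (stop)
So 273/50 = [5; 2, 5, 1, 3].

[5; 2, 5, 1, 3]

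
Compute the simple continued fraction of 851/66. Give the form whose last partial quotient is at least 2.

851 = 12*66 + 59
66 = 1*59 + 7
59 = 8*7 + 3
7 = 2*3 + 1
3 = 3*1 + 0  (stop)
So 851/66 = [12; 1, 8, 2, 3].

[12; 1, 8, 2, 3]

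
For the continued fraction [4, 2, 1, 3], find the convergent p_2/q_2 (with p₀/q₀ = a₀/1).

13/3

Using pₖ = aₖpₖ₋₁ + pₖ₋₂, qₖ = aₖqₖ₋₁ + qₖ₋₂ (with p₋₁=1, p₋₂=0, q₋₁=0, q₋₂=1):
  k=0: a=4, p=4, q=1
  k=1: a=2, p=9, q=2
  k=2: a=1, p=13, q=3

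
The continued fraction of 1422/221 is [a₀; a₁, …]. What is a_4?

4

1422 = 6·221 + 96   →  a_0 = 6
221 = 2·96 + 29   →  a_1 = 2
96 = 3·29 + 9   →  a_2 = 3
29 = 3·9 + 2   →  a_3 = 3
9 = 4·2 + 1   →  a_4 = 4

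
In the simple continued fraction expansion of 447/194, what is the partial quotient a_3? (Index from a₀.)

447 = 2·194 + 59   →  a_0 = 2
194 = 3·59 + 17   →  a_1 = 3
59 = 3·17 + 8   →  a_2 = 3
17 = 2·8 + 1   →  a_3 = 2

2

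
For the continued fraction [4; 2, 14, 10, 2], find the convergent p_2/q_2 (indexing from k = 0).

Using pₖ = aₖpₖ₋₁ + pₖ₋₂, qₖ = aₖqₖ₋₁ + qₖ₋₂ (with p₋₁=1, p₋₂=0, q₋₁=0, q₋₂=1):
  k=0: a=4, p=4, q=1
  k=1: a=2, p=9, q=2
  k=2: a=14, p=130, q=29

130/29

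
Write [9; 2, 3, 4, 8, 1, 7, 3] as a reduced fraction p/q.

64476/6835

Fold from the inside: start with 3/1.
  7 + 1/3 = 22/3
  1 + 3/22 = 25/22
  8 + 22/25 = 222/25
  4 + 25/222 = 913/222
  3 + 222/913 = 2961/913
  2 + 913/2961 = 6835/2961
  9 + 2961/6835 = 64476/6835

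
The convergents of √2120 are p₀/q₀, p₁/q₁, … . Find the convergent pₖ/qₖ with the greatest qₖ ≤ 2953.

√2120 = [46; 23, 92, …] (period length 2).
Convergents:
  p_0/q_0 = 46/1
  p_1/q_1 = 1059/23
  p_2/q_2 = 97474/2117
  p_3/q_3 = 2242961/48714
q_2 = 2117 ≤ 2953 < 48714 = q_3, so the answer is 97474/2117.

97474/2117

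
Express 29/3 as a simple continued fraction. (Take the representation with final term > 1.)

29 = 9·3 + 2
3 = 1·2 + 1
2 = 2·1 + 0  (stop)
So 29/3 = [9; 1, 2].

[9; 1, 2]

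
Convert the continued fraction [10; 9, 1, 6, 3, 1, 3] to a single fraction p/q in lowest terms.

10859/1075

Fold from the inside: start with 3/1.
  1 + 1/3 = 4/3
  3 + 3/4 = 15/4
  6 + 4/15 = 94/15
  1 + 15/94 = 109/94
  9 + 94/109 = 1075/109
  10 + 109/1075 = 10859/1075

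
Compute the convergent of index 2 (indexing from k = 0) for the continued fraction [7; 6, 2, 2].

93/13

Using pₖ = aₖpₖ₋₁ + pₖ₋₂, qₖ = aₖqₖ₋₁ + qₖ₋₂ (with p₋₁=1, p₋₂=0, q₋₁=0, q₋₂=1):
  k=0: a=7, p=7, q=1
  k=1: a=6, p=43, q=6
  k=2: a=2, p=93, q=13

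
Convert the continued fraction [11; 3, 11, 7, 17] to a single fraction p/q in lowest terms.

Fold from the inside: start with 17/1.
  7 + 1/17 = 120/17
  11 + 17/120 = 1337/120
  3 + 120/1337 = 4131/1337
  11 + 1337/4131 = 46778/4131

46778/4131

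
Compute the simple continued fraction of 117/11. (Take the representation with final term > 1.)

[10; 1, 1, 1, 3]

117 = 10·11 + 7
11 = 1·7 + 4
7 = 1·4 + 3
4 = 1·3 + 1
3 = 3·1 + 0  (stop)
So 117/11 = [10; 1, 1, 1, 3].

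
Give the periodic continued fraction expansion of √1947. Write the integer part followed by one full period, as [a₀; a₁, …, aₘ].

a₀ = ⌊√1947⌋ = 44.
With m₀=0, d₀=1 and mₖ₊₁ = dₖaₖ − mₖ, dₖ₊₁ = (n − mₖ₊₁²)/dₖ, aₖ₊₁ = ⌊(a₀+mₖ₊₁)/dₖ₊₁⌋:
  k=1: m=44, d=11, a=8
  k=2: m=44, d=1, a=88
d=1 and a=2a₀=88 at k=2, so the next step gives (m, d) = (44, 11) again — its k=1 value — and the period has length 2.

[44; 8, 88]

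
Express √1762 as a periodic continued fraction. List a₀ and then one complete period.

[41; 1, 40, 1, 82]

a₀ = ⌊√1762⌋ = 41.
With m₀=0, d₀=1 and mₖ₊₁ = dₖaₖ − mₖ, dₖ₊₁ = (n − mₖ₊₁²)/dₖ, aₖ₊₁ = ⌊(a₀+mₖ₊₁)/dₖ₊₁⌋:
  k=1: m=41, d=81, a=1
  k=2: m=40, d=2, a=40
  k=3: m=40, d=81, a=1
  k=4: m=41, d=1, a=82
d=1 and a=2a₀=82 at k=4, so the next step gives (m, d) = (41, 81) again — its k=1 value — and the period has length 4.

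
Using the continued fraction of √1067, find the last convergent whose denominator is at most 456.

√1067 = [32; 1, 1, 1, 64, …] (period length 4).
Convergents:
  p_0/q_0 = 32/1
  p_1/q_1 = 33/1
  p_2/q_2 = 65/2
  p_3/q_3 = 98/3
  p_4/q_4 = 6337/194
  p_5/q_5 = 6435/197
  p_6/q_6 = 12772/391
  p_7/q_7 = 19207/588
q_6 = 391 ≤ 456 < 588 = q_7, so the answer is 12772/391.

12772/391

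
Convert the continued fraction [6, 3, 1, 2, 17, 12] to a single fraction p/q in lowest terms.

14445/2303

Fold from the inside: start with 12/1.
  17 + 1/12 = 205/12
  2 + 12/205 = 422/205
  1 + 205/422 = 627/422
  3 + 422/627 = 2303/627
  6 + 627/2303 = 14445/2303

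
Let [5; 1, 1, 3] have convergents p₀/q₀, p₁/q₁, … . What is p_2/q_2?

Using pₖ = aₖpₖ₋₁ + pₖ₋₂, qₖ = aₖqₖ₋₁ + qₖ₋₂ (with p₋₁=1, p₋₂=0, q₋₁=0, q₋₂=1):
  k=0: a=5, p=5, q=1
  k=1: a=1, p=6, q=1
  k=2: a=1, p=11, q=2

11/2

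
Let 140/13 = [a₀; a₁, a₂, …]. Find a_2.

140 = 10·13 + 10   →  a_0 = 10
13 = 1·10 + 3   →  a_1 = 1
10 = 3·3 + 1   →  a_2 = 3

3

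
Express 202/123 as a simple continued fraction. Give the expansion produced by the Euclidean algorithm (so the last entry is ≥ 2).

202 = 1·123 + 79
123 = 1·79 + 44
79 = 1·44 + 35
44 = 1·35 + 9
35 = 3·9 + 8
9 = 1·8 + 1
8 = 8·1 + 0  (stop)
So 202/123 = [1; 1, 1, 1, 3, 1, 8].

[1; 1, 1, 1, 3, 1, 8]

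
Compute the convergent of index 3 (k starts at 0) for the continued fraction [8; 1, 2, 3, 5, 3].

Using pₖ = aₖpₖ₋₁ + pₖ₋₂, qₖ = aₖqₖ₋₁ + qₖ₋₂ (with p₋₁=1, p₋₂=0, q₋₁=0, q₋₂=1):
  k=0: a=8, p=8, q=1
  k=1: a=1, p=9, q=1
  k=2: a=2, p=26, q=3
  k=3: a=3, p=87, q=10

87/10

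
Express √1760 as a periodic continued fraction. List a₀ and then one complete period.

a₀ = ⌊√1760⌋ = 41.

[41; 1, 19, 1, 82]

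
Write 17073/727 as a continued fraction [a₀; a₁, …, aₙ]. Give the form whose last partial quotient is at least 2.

17073 = 23×727 + 352
727 = 2×352 + 23
352 = 15×23 + 7
23 = 3×7 + 2
7 = 3×2 + 1
2 = 2×1 + 0  (stop)
So 17073/727 = [23; 2, 15, 3, 3, 2].

[23; 2, 15, 3, 3, 2]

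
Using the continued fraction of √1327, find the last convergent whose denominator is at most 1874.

65024/1785

√1327 = [36; 2, 2, 1, 35, 1, 2, 2, 72, …] (period length 8).
Convergents:
  p_0/q_0 = 36/1
  p_1/q_1 = 73/2
  p_2/q_2 = 182/5
  p_3/q_3 = 255/7
  p_4/q_4 = 9107/250
  p_5/q_5 = 9362/257
  p_6/q_6 = 27831/764
  p_7/q_7 = 65024/1785
  p_8/q_8 = 4709559/129284
q_7 = 1785 ≤ 1874 < 129284 = q_8, so the answer is 65024/1785.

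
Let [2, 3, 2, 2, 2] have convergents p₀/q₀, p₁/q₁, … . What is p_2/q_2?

16/7

Using pₖ = aₖpₖ₋₁ + pₖ₋₂, qₖ = aₖqₖ₋₁ + qₖ₋₂ (with p₋₁=1, p₋₂=0, q₋₁=0, q₋₂=1):
  k=0: a=2, p=2, q=1
  k=1: a=3, p=7, q=3
  k=2: a=2, p=16, q=7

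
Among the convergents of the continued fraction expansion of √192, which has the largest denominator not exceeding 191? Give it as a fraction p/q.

2605/188

√192 = [13; 1, 5, 1, 26, …] (period length 4).
Convergents:
  p_0/q_0 = 13/1
  p_1/q_1 = 14/1
  p_2/q_2 = 83/6
  p_3/q_3 = 97/7
  p_4/q_4 = 2605/188
  p_5/q_5 = 2702/195
q_4 = 188 ≤ 191 < 195 = q_5, so the answer is 2605/188.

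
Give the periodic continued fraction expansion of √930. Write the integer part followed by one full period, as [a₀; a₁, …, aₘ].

a₀ = ⌊√930⌋ = 30.
With m₀=0, d₀=1 and mₖ₊₁ = dₖaₖ − mₖ, dₖ₊₁ = (n − mₖ₊₁²)/dₖ, aₖ₊₁ = ⌊(a₀+mₖ₊₁)/dₖ₊₁⌋:
  k=1: m=30, d=30, a=2
  k=2: m=30, d=1, a=60
d=1 and a=2a₀=60 at k=2, so the next step gives (m, d) = (30, 30) again — its k=1 value — and the period has length 2.

[30; 2, 60]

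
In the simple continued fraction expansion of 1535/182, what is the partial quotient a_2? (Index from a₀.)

3

1535 = 8·182 + 79   →  a_0 = 8
182 = 2·79 + 24   →  a_1 = 2
79 = 3·24 + 7   →  a_2 = 3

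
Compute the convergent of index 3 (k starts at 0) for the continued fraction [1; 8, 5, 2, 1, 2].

Using pₖ = aₖpₖ₋₁ + pₖ₋₂, qₖ = aₖqₖ₋₁ + qₖ₋₂ (with p₋₁=1, p₋₂=0, q₋₁=0, q₋₂=1):
  k=0: a=1, p=1, q=1
  k=1: a=8, p=9, q=8
  k=2: a=5, p=46, q=41
  k=3: a=2, p=101, q=90

101/90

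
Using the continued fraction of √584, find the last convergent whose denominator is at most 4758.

√584 = [24; 6, 48, …] (period length 2).
Convergents:
  p_0/q_0 = 24/1
  p_1/q_1 = 145/6
  p_2/q_2 = 6984/289
  p_3/q_3 = 42049/1740
  p_4/q_4 = 2025336/83809
q_3 = 1740 ≤ 4758 < 83809 = q_4, so the answer is 42049/1740.

42049/1740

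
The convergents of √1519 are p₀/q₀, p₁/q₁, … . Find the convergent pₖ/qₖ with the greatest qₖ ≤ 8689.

√1519 = [38; 1, 37, 1, 76, …] (period length 4).
Convergents:
  p_0/q_0 = 38/1
  p_1/q_1 = 39/1
  p_2/q_2 = 1481/38
  p_3/q_3 = 1520/39
  p_4/q_4 = 117001/3002
  p_5/q_5 = 118521/3041
  p_6/q_6 = 4502278/115519
q_5 = 3041 ≤ 8689 < 115519 = q_6, so the answer is 118521/3041.

118521/3041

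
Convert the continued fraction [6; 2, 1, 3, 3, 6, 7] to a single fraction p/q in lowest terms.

Using pₖ = aₖpₖ₋₁ + pₖ₋₂ and qₖ = aₖqₖ₋₁ + qₖ₋₂:
  k=0: a=6, p=6, q=1
  k=1: a=2, p=13, q=2
  k=2: a=1, p=19, q=3
  k=3: a=3, p=70, q=11
  k=4: a=3, p=229, q=36
  k=5: a=6, p=1444, q=227
  k=6: a=7, p=10337, q=1625

10337/1625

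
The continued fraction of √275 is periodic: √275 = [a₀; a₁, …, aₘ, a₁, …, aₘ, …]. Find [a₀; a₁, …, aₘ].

a₀ = ⌊√275⌋ = 16.
With m₀=0, d₀=1 and mₖ₊₁ = dₖaₖ − mₖ, dₖ₊₁ = (n − mₖ₊₁²)/dₖ, aₖ₊₁ = ⌊(a₀+mₖ₊₁)/dₖ₊₁⌋:
  k=1: m=16, d=19, a=1
  k=2: m=3, d=14, a=1
  k=3: m=11, d=11, a=2
  k=4: m=11, d=14, a=1
  k=5: m=3, d=19, a=1
  k=6: m=16, d=1, a=32
d=1 and a=2a₀=32 at k=6, so the next step gives (m, d) = (16, 19) again — its k=1 value — and the period has length 6.

[16; 1, 1, 2, 1, 1, 32]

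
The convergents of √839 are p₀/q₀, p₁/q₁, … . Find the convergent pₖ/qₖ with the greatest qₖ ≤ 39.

840/29

√839 = [28; 1, 27, 1, 56, …] (period length 4).
Convergents:
  p_0/q_0 = 28/1
  p_1/q_1 = 29/1
  p_2/q_2 = 811/28
  p_3/q_3 = 840/29
  p_4/q_4 = 47851/1652
q_3 = 29 ≤ 39 < 1652 = q_4, so the answer is 840/29.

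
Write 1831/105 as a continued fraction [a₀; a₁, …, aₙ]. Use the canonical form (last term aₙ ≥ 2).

[17; 2, 3, 1, 1, 6]

1831 = 17*105 + 46
105 = 2*46 + 13
46 = 3*13 + 7
13 = 1*7 + 6
7 = 1*6 + 1
6 = 6*1 + 0  (stop)
So 1831/105 = [17; 2, 3, 1, 1, 6].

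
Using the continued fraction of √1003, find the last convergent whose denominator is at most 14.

95/3

√1003 = [31; 1, 2, 31, 2, 1, 62, …] (period length 6).
Convergents:
  p_0/q_0 = 31/1
  p_1/q_1 = 32/1
  p_2/q_2 = 95/3
  p_3/q_3 = 2977/94
q_2 = 3 ≤ 14 < 94 = q_3, so the answer is 95/3.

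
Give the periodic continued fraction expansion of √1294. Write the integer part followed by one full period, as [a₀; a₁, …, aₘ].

[35; 1, 34, 1, 70]

a₀ = ⌊√1294⌋ = 35.
With m₀=0, d₀=1 and mₖ₊₁ = dₖaₖ − mₖ, dₖ₊₁ = (n − mₖ₊₁²)/dₖ, aₖ₊₁ = ⌊(a₀+mₖ₊₁)/dₖ₊₁⌋:
  k=1: m=35, d=69, a=1
  k=2: m=34, d=2, a=34
  k=3: m=34, d=69, a=1
  k=4: m=35, d=1, a=70
d=1 and a=2a₀=70 at k=4, so the next step gives (m, d) = (35, 69) again — its k=1 value — and the period has length 4.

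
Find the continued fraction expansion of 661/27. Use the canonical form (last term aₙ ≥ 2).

661 = 24·27 + 13
27 = 2·13 + 1
13 = 13·1 + 0  (stop)
So 661/27 = [24; 2, 13].

[24; 2, 13]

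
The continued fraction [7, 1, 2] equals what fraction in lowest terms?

23/3

Using pₖ = aₖpₖ₋₁ + pₖ₋₂ and qₖ = aₖqₖ₋₁ + qₖ₋₂:
  k=0: a=7, p=7, q=1
  k=1: a=1, p=8, q=1
  k=2: a=2, p=23, q=3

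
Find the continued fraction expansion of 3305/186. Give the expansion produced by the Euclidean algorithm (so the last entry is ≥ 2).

[17; 1, 3, 3, 14]

3305 = 17*186 + 143
186 = 1*143 + 43
143 = 3*43 + 14
43 = 3*14 + 1
14 = 14*1 + 0  (stop)
So 3305/186 = [17; 1, 3, 3, 14].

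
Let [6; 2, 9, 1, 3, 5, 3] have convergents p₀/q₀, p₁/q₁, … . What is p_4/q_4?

531/82

Using pₖ = aₖpₖ₋₁ + pₖ₋₂, qₖ = aₖqₖ₋₁ + qₖ₋₂ (with p₋₁=1, p₋₂=0, q₋₁=0, q₋₂=1):
  k=0: a=6, p=6, q=1
  k=1: a=2, p=13, q=2
  k=2: a=9, p=123, q=19
  k=3: a=1, p=136, q=21
  k=4: a=3, p=531, q=82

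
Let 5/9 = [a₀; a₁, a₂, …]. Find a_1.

5 = 0·9 + 5   →  a_0 = 0
9 = 1·5 + 4   →  a_1 = 1

1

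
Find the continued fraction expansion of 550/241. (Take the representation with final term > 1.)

550 = 2·241 + 68
241 = 3·68 + 37
68 = 1·37 + 31
37 = 1·31 + 6
31 = 5·6 + 1
6 = 6·1 + 0  (stop)
So 550/241 = [2; 3, 1, 1, 5, 6].

[2; 3, 1, 1, 5, 6]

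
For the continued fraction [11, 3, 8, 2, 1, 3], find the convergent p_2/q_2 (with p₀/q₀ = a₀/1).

283/25

Using pₖ = aₖpₖ₋₁ + pₖ₋₂, qₖ = aₖqₖ₋₁ + qₖ₋₂ (with p₋₁=1, p₋₂=0, q₋₁=0, q₋₂=1):
  k=0: a=11, p=11, q=1
  k=1: a=3, p=34, q=3
  k=2: a=8, p=283, q=25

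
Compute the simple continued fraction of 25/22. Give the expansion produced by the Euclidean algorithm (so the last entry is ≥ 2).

25 = 1*22 + 3
22 = 7*3 + 1
3 = 3*1 + 0  (stop)
So 25/22 = [1; 7, 3].

[1; 7, 3]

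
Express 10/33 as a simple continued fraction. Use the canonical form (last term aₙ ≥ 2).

[0; 3, 3, 3]

10 = 0*33 + 10
33 = 3*10 + 3
10 = 3*3 + 1
3 = 3*1 + 0  (stop)
So 10/33 = [0; 3, 3, 3].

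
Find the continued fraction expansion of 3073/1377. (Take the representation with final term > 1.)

3073 = 2*1377 + 319
1377 = 4*319 + 101
319 = 3*101 + 16
101 = 6*16 + 5
16 = 3*5 + 1
5 = 5*1 + 0  (stop)
So 3073/1377 = [2; 4, 3, 6, 3, 5].

[2; 4, 3, 6, 3, 5]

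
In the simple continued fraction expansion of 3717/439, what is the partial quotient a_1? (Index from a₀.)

2

3717 = 8·439 + 205   →  a_0 = 8
439 = 2·205 + 29   →  a_1 = 2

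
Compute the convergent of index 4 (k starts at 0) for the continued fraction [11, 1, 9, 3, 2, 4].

857/72

Using pₖ = aₖpₖ₋₁ + pₖ₋₂, qₖ = aₖqₖ₋₁ + qₖ₋₂ (with p₋₁=1, p₋₂=0, q₋₁=0, q₋₂=1):
  k=0: a=11, p=11, q=1
  k=1: a=1, p=12, q=1
  k=2: a=9, p=119, q=10
  k=3: a=3, p=369, q=31
  k=4: a=2, p=857, q=72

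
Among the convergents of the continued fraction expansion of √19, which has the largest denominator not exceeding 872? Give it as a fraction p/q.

√19 = [4; 2, 1, 3, 1, 2, 8, …] (period length 6).
Convergents:
  p_0/q_0 = 4/1
  p_1/q_1 = 9/2
  p_2/q_2 = 13/3
  p_3/q_3 = 48/11
  p_4/q_4 = 61/14
  p_5/q_5 = 170/39
  p_6/q_6 = 1421/326
  p_7/q_7 = 3012/691
  p_8/q_8 = 4433/1017
q_7 = 691 ≤ 872 < 1017 = q_8, so the answer is 3012/691.

3012/691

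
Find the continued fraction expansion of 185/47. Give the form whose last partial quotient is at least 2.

[3; 1, 14, 1, 2]

185 = 3*47 + 44
47 = 1*44 + 3
44 = 14*3 + 2
3 = 1*2 + 1
2 = 2*1 + 0  (stop)
So 185/47 = [3; 1, 14, 1, 2].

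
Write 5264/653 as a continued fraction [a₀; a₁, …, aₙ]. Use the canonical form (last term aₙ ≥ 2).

5264 = 8*653 + 40
653 = 16*40 + 13
40 = 3*13 + 1
13 = 13*1 + 0  (stop)
So 5264/653 = [8; 16, 3, 13].

[8; 16, 3, 13]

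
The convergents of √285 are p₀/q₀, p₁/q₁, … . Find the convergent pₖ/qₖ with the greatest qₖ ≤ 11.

√285 = [16; 1, 7, 2, 7, 1, 32, …] (period length 6).
Convergents:
  p_0/q_0 = 16/1
  p_1/q_1 = 17/1
  p_2/q_2 = 135/8
  p_3/q_3 = 287/17
q_2 = 8 ≤ 11 < 17 = q_3, so the answer is 135/8.

135/8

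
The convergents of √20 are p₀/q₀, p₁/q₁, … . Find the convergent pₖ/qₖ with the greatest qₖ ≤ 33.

76/17

√20 = [4; 2, 8, …] (period length 2).
Convergents:
  p_0/q_0 = 4/1
  p_1/q_1 = 9/2
  p_2/q_2 = 76/17
  p_3/q_3 = 161/36
q_2 = 17 ≤ 33 < 36 = q_3, so the answer is 76/17.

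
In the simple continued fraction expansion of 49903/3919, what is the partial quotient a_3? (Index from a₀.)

49903 = 12·3919 + 2875   →  a_0 = 12
3919 = 1·2875 + 1044   →  a_1 = 1
2875 = 2·1044 + 787   →  a_2 = 2
1044 = 1·787 + 257   →  a_3 = 1

1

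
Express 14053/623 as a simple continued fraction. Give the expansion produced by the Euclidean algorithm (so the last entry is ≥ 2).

14053 = 22×623 + 347
623 = 1×347 + 276
347 = 1×276 + 71
276 = 3×71 + 63
71 = 1×63 + 8
63 = 7×8 + 7
8 = 1×7 + 1
7 = 7×1 + 0  (stop)
So 14053/623 = [22; 1, 1, 3, 1, 7, 1, 7].

[22; 1, 1, 3, 1, 7, 1, 7]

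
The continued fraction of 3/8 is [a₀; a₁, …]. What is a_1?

2

3 = 0·8 + 3   →  a_0 = 0
8 = 2·3 + 2   →  a_1 = 2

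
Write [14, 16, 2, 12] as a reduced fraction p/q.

Using pₖ = aₖpₖ₋₁ + pₖ₋₂ and qₖ = aₖqₖ₋₁ + qₖ₋₂:
  k=0: a=14, p=14, q=1
  k=1: a=16, p=225, q=16
  k=2: a=2, p=464, q=33
  k=3: a=12, p=5793, q=412

5793/412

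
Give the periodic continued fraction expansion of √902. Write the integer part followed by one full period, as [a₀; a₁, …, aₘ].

a₀ = ⌊√902⌋ = 30.
With m₀=0, d₀=1 and mₖ₊₁ = dₖaₖ − mₖ, dₖ₊₁ = (n − mₖ₊₁²)/dₖ, aₖ₊₁ = ⌊(a₀+mₖ₊₁)/dₖ₊₁⌋:
  k=1: m=30, d=2, a=30
  k=2: m=30, d=1, a=60
d=1 and a=2a₀=60 at k=2, so the next step gives (m, d) = (30, 2) again — its k=1 value — and the period has length 2.

[30; 30, 60]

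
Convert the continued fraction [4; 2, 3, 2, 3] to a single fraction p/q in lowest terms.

Fold from the inside: start with 3/1.
  2 + 1/3 = 7/3
  3 + 3/7 = 24/7
  2 + 7/24 = 55/24
  4 + 24/55 = 244/55

244/55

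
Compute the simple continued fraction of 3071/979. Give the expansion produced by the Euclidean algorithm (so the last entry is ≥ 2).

[3; 7, 3, 3, 1, 2, 1, 2]

3071 = 3×979 + 134
979 = 7×134 + 41
134 = 3×41 + 11
41 = 3×11 + 8
11 = 1×8 + 3
8 = 2×3 + 2
3 = 1×2 + 1
2 = 2×1 + 0  (stop)
So 3071/979 = [3; 7, 3, 3, 1, 2, 1, 2].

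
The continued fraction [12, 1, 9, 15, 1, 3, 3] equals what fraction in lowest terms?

26614/2063

Using pₖ = aₖpₖ₋₁ + pₖ₋₂ and qₖ = aₖqₖ₋₁ + qₖ₋₂:
  k=0: a=12, p=12, q=1
  k=1: a=1, p=13, q=1
  k=2: a=9, p=129, q=10
  k=3: a=15, p=1948, q=151
  k=4: a=1, p=2077, q=161
  k=5: a=3, p=8179, q=634
  k=6: a=3, p=26614, q=2063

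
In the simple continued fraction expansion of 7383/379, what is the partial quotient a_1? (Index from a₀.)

2

7383 = 19·379 + 182   →  a_0 = 19
379 = 2·182 + 15   →  a_1 = 2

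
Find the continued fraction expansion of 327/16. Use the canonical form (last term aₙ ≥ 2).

327 = 20·16 + 7
16 = 2·7 + 2
7 = 3·2 + 1
2 = 2·1 + 0  (stop)
So 327/16 = [20; 2, 3, 2].

[20; 2, 3, 2]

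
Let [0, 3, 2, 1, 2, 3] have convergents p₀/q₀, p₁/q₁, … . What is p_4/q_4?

8/27

Using pₖ = aₖpₖ₋₁ + pₖ₋₂, qₖ = aₖqₖ₋₁ + qₖ₋₂ (with p₋₁=1, p₋₂=0, q₋₁=0, q₋₂=1):
  k=0: a=0, p=0, q=1
  k=1: a=3, p=1, q=3
  k=2: a=2, p=2, q=7
  k=3: a=1, p=3, q=10
  k=4: a=2, p=8, q=27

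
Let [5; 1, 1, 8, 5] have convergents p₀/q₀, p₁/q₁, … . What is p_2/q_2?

Using pₖ = aₖpₖ₋₁ + pₖ₋₂, qₖ = aₖqₖ₋₁ + qₖ₋₂ (with p₋₁=1, p₋₂=0, q₋₁=0, q₋₂=1):
  k=0: a=5, p=5, q=1
  k=1: a=1, p=6, q=1
  k=2: a=1, p=11, q=2

11/2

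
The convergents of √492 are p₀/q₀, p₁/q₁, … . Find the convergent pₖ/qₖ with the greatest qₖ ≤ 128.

√492 = [22; 5, 1, 1, 10, 1, 1, 5, 44, …] (period length 8).
Convergents:
  p_0/q_0 = 22/1
  p_1/q_1 = 111/5
  p_2/q_2 = 133/6
  p_3/q_3 = 244/11
  p_4/q_4 = 2573/116
  p_5/q_5 = 2817/127
  p_6/q_6 = 5390/243
q_5 = 127 ≤ 128 < 243 = q_6, so the answer is 2817/127.

2817/127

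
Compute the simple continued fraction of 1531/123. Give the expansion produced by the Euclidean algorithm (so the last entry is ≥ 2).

[12; 2, 4, 4, 3]

1531 = 12*123 + 55
123 = 2*55 + 13
55 = 4*13 + 3
13 = 4*3 + 1
3 = 3*1 + 0  (stop)
So 1531/123 = [12; 2, 4, 4, 3].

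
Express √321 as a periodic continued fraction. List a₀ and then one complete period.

[17; 1, 10, 1, 34]

a₀ = ⌊√321⌋ = 17.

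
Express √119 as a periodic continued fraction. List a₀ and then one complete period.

[10; 1, 9, 1, 20]

a₀ = ⌊√119⌋ = 10.
With m₀=0, d₀=1 and mₖ₊₁ = dₖaₖ − mₖ, dₖ₊₁ = (n − mₖ₊₁²)/dₖ, aₖ₊₁ = ⌊(a₀+mₖ₊₁)/dₖ₊₁⌋:
  k=1: m=10, d=19, a=1
  k=2: m=9, d=2, a=9
  k=3: m=9, d=19, a=1
  k=4: m=10, d=1, a=20
d=1 and a=2a₀=20 at k=4, so the next step gives (m, d) = (10, 19) again — its k=1 value — and the period has length 4.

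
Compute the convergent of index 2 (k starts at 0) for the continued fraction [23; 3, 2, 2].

Using pₖ = aₖpₖ₋₁ + pₖ₋₂, qₖ = aₖqₖ₋₁ + qₖ₋₂ (with p₋₁=1, p₋₂=0, q₋₁=0, q₋₂=1):
  k=0: a=23, p=23, q=1
  k=1: a=3, p=70, q=3
  k=2: a=2, p=163, q=7

163/7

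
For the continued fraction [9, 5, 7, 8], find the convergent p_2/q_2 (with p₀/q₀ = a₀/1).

331/36

Using pₖ = aₖpₖ₋₁ + pₖ₋₂, qₖ = aₖqₖ₋₁ + qₖ₋₂ (with p₋₁=1, p₋₂=0, q₋₁=0, q₋₂=1):
  k=0: a=9, p=9, q=1
  k=1: a=5, p=46, q=5
  k=2: a=7, p=331, q=36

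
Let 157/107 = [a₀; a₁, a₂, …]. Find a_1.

157 = 1·107 + 50   →  a_0 = 1
107 = 2·50 + 7   →  a_1 = 2

2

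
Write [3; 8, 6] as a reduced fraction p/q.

153/49

Fold from the inside: start with 6/1.
  8 + 1/6 = 49/6
  3 + 6/49 = 153/49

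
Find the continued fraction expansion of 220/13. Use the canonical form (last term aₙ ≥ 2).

220 = 16×13 + 12
13 = 1×12 + 1
12 = 12×1 + 0  (stop)
So 220/13 = [16; 1, 12].

[16; 1, 12]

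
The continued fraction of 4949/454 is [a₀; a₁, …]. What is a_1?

1

4949 = 10·454 + 409   →  a_0 = 10
454 = 1·409 + 45   →  a_1 = 1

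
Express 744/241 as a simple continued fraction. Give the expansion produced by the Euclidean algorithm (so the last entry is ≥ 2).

[3; 11, 2, 10]

744 = 3·241 + 21
241 = 11·21 + 10
21 = 2·10 + 1
10 = 10·1 + 0  (stop)
So 744/241 = [3; 11, 2, 10].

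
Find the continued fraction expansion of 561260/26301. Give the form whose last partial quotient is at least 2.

[21; 2, 1, 16, 3, 11, 7, 2]

561260 = 21×26301 + 8939
26301 = 2×8939 + 8423
8939 = 1×8423 + 516
8423 = 16×516 + 167
516 = 3×167 + 15
167 = 11×15 + 2
15 = 7×2 + 1
2 = 2×1 + 0  (stop)
So 561260/26301 = [21; 2, 1, 16, 3, 11, 7, 2].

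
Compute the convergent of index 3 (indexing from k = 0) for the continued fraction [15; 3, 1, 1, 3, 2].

107/7

Using pₖ = aₖpₖ₋₁ + pₖ₋₂, qₖ = aₖqₖ₋₁ + qₖ₋₂ (with p₋₁=1, p₋₂=0, q₋₁=0, q₋₂=1):
  k=0: a=15, p=15, q=1
  k=1: a=3, p=46, q=3
  k=2: a=1, p=61, q=4
  k=3: a=1, p=107, q=7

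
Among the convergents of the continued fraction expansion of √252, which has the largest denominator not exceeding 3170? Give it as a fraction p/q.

√252 = [15; 1, 6, 1, 30, …] (period length 4).
Convergents:
  p_0/q_0 = 15/1
  p_1/q_1 = 16/1
  p_2/q_2 = 111/7
  p_3/q_3 = 127/8
  p_4/q_4 = 3921/247
  p_5/q_5 = 4048/255
  p_6/q_6 = 28209/1777
  p_7/q_7 = 32257/2032
  p_8/q_8 = 995919/62737
q_7 = 2032 ≤ 3170 < 62737 = q_8, so the answer is 32257/2032.

32257/2032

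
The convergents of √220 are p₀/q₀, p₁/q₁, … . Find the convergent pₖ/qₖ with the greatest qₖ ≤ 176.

√220 = [14; 1, 4, 1, 28, …] (period length 4).
Convergents:
  p_0/q_0 = 14/1
  p_1/q_1 = 15/1
  p_2/q_2 = 74/5
  p_3/q_3 = 89/6
  p_4/q_4 = 2566/173
  p_5/q_5 = 2655/179
q_4 = 173 ≤ 176 < 179 = q_5, so the answer is 2566/173.

2566/173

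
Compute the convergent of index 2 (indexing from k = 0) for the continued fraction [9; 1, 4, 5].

49/5

Using pₖ = aₖpₖ₋₁ + pₖ₋₂, qₖ = aₖqₖ₋₁ + qₖ₋₂ (with p₋₁=1, p₋₂=0, q₋₁=0, q₋₂=1):
  k=0: a=9, p=9, q=1
  k=1: a=1, p=10, q=1
  k=2: a=4, p=49, q=5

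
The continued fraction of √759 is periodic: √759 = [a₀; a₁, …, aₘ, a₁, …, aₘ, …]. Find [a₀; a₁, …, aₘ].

a₀ = ⌊√759⌋ = 27.
With m₀=0, d₀=1 and mₖ₊₁ = dₖaₖ − mₖ, dₖ₊₁ = (n − mₖ₊₁²)/dₖ, aₖ₊₁ = ⌊(a₀+mₖ₊₁)/dₖ₊₁⌋:
  k=1: m=27, d=30, a=1
  k=2: m=3, d=25, a=1
  k=3: m=22, d=11, a=4
  k=4: m=22, d=25, a=1
  k=5: m=3, d=30, a=1
  k=6: m=27, d=1, a=54
d=1 and a=2a₀=54 at k=6, so the next step gives (m, d) = (27, 30) again — its k=1 value — and the period has length 6.

[27; 1, 1, 4, 1, 1, 54]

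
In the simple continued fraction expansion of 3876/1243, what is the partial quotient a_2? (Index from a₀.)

2

3876 = 3·1243 + 147   →  a_0 = 3
1243 = 8·147 + 67   →  a_1 = 8
147 = 2·67 + 13   →  a_2 = 2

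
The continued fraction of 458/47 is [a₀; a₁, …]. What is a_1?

1

458 = 9·47 + 35   →  a_0 = 9
47 = 1·35 + 12   →  a_1 = 1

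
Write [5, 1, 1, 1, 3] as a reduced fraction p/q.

62/11

Fold from the inside: start with 3/1.
  1 + 1/3 = 4/3
  1 + 3/4 = 7/4
  1 + 4/7 = 11/7
  5 + 7/11 = 62/11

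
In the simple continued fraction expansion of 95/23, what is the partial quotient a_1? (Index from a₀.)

7

95 = 4·23 + 3   →  a_0 = 4
23 = 7·3 + 2   →  a_1 = 7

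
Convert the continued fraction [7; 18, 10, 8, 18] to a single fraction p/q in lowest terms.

187451/26569

Using pₖ = aₖpₖ₋₁ + pₖ₋₂ and qₖ = aₖqₖ₋₁ + qₖ₋₂:
  k=0: a=7, p=7, q=1
  k=1: a=18, p=127, q=18
  k=2: a=10, p=1277, q=181
  k=3: a=8, p=10343, q=1466
  k=4: a=18, p=187451, q=26569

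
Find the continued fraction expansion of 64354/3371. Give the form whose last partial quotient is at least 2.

[19; 11, 19, 16]

64354 = 19·3371 + 305
3371 = 11·305 + 16
305 = 19·16 + 1
16 = 16·1 + 0  (stop)
So 64354/3371 = [19; 11, 19, 16].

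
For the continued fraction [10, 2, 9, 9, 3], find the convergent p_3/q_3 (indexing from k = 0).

Using pₖ = aₖpₖ₋₁ + pₖ₋₂, qₖ = aₖqₖ₋₁ + qₖ₋₂ (with p₋₁=1, p₋₂=0, q₋₁=0, q₋₂=1):
  k=0: a=10, p=10, q=1
  k=1: a=2, p=21, q=2
  k=2: a=9, p=199, q=19
  k=3: a=9, p=1812, q=173

1812/173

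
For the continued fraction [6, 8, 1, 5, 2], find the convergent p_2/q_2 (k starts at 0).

55/9

Using pₖ = aₖpₖ₋₁ + pₖ₋₂, qₖ = aₖqₖ₋₁ + qₖ₋₂ (with p₋₁=1, p₋₂=0, q₋₁=0, q₋₂=1):
  k=0: a=6, p=6, q=1
  k=1: a=8, p=49, q=8
  k=2: a=1, p=55, q=9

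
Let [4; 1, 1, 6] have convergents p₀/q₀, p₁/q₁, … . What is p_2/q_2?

9/2

Using pₖ = aₖpₖ₋₁ + pₖ₋₂, qₖ = aₖqₖ₋₁ + qₖ₋₂ (with p₋₁=1, p₋₂=0, q₋₁=0, q₋₂=1):
  k=0: a=4, p=4, q=1
  k=1: a=1, p=5, q=1
  k=2: a=1, p=9, q=2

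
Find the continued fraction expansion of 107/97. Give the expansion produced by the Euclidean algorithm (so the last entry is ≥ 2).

107 = 1*97 + 10
97 = 9*10 + 7
10 = 1*7 + 3
7 = 2*3 + 1
3 = 3*1 + 0  (stop)
So 107/97 = [1; 9, 1, 2, 3].

[1; 9, 1, 2, 3]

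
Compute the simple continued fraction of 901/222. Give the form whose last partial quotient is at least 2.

[4; 17, 13]

901 = 4*222 + 13
222 = 17*13 + 1
13 = 13*1 + 0  (stop)
So 901/222 = [4; 17, 13].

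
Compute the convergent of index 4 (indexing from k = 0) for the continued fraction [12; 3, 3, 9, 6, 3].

6987/568

Using pₖ = aₖpₖ₋₁ + pₖ₋₂, qₖ = aₖqₖ₋₁ + qₖ₋₂ (with p₋₁=1, p₋₂=0, q₋₁=0, q₋₂=1):
  k=0: a=12, p=12, q=1
  k=1: a=3, p=37, q=3
  k=2: a=3, p=123, q=10
  k=3: a=9, p=1144, q=93
  k=4: a=6, p=6987, q=568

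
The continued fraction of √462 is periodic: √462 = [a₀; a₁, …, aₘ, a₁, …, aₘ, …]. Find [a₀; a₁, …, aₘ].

a₀ = ⌊√462⌋ = 21.
With m₀=0, d₀=1 and mₖ₊₁ = dₖaₖ − mₖ, dₖ₊₁ = (n − mₖ₊₁²)/dₖ, aₖ₊₁ = ⌊(a₀+mₖ₊₁)/dₖ₊₁⌋:
  k=1: m=21, d=21, a=2
  k=2: m=21, d=1, a=42
d=1 and a=2a₀=42 at k=2, so the next step gives (m, d) = (21, 21) again — its k=1 value — and the period has length 2.

[21; 2, 42]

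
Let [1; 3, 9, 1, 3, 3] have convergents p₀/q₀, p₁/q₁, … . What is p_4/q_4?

160/121

Using pₖ = aₖpₖ₋₁ + pₖ₋₂, qₖ = aₖqₖ₋₁ + qₖ₋₂ (with p₋₁=1, p₋₂=0, q₋₁=0, q₋₂=1):
  k=0: a=1, p=1, q=1
  k=1: a=3, p=4, q=3
  k=2: a=9, p=37, q=28
  k=3: a=1, p=41, q=31
  k=4: a=3, p=160, q=121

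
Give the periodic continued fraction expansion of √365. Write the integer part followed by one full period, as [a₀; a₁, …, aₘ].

[19; 9, 1, 1, 9, 38]

a₀ = ⌊√365⌋ = 19.
With m₀=0, d₀=1 and mₖ₊₁ = dₖaₖ − mₖ, dₖ₊₁ = (n − mₖ₊₁²)/dₖ, aₖ₊₁ = ⌊(a₀+mₖ₊₁)/dₖ₊₁⌋:
  k=1: m=19, d=4, a=9
  k=2: m=17, d=19, a=1
  k=3: m=2, d=19, a=1
  k=4: m=17, d=4, a=9
  k=5: m=19, d=1, a=38
d=1 and a=2a₀=38 at k=5, so the next step gives (m, d) = (19, 4) again — its k=1 value — and the period has length 5.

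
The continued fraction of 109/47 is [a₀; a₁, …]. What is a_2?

109 = 2·47 + 15   →  a_0 = 2
47 = 3·15 + 2   →  a_1 = 3
15 = 7·2 + 1   →  a_2 = 7

7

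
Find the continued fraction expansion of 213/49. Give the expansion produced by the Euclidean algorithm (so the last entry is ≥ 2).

213 = 4·49 + 17
49 = 2·17 + 15
17 = 1·15 + 2
15 = 7·2 + 1
2 = 2·1 + 0  (stop)
So 213/49 = [4; 2, 1, 7, 2].

[4; 2, 1, 7, 2]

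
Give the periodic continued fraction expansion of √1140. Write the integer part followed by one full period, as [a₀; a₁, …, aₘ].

a₀ = ⌊√1140⌋ = 33.
With m₀=0, d₀=1 and mₖ₊₁ = dₖaₖ − mₖ, dₖ₊₁ = (n − mₖ₊₁²)/dₖ, aₖ₊₁ = ⌊(a₀+mₖ₊₁)/dₖ₊₁⌋:
  k=1: m=33, d=51, a=1
  k=2: m=18, d=16, a=3
  k=3: m=30, d=15, a=4
  k=4: m=30, d=16, a=3
  k=5: m=18, d=51, a=1
  k=6: m=33, d=1, a=66
d=1 and a=2a₀=66 at k=6, so the next step gives (m, d) = (33, 51) again — its k=1 value — and the period has length 6.

[33; 1, 3, 4, 3, 1, 66]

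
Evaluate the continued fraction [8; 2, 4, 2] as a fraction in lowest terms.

Fold from the inside: start with 2/1.
  4 + 1/2 = 9/2
  2 + 2/9 = 20/9
  8 + 9/20 = 169/20

169/20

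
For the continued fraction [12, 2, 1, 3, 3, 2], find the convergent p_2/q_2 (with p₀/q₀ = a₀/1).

Using pₖ = aₖpₖ₋₁ + pₖ₋₂, qₖ = aₖqₖ₋₁ + qₖ₋₂ (with p₋₁=1, p₋₂=0, q₋₁=0, q₋₂=1):
  k=0: a=12, p=12, q=1
  k=1: a=2, p=25, q=2
  k=2: a=1, p=37, q=3

37/3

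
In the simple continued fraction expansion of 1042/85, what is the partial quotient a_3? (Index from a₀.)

1042 = 12·85 + 22   →  a_0 = 12
85 = 3·22 + 19   →  a_1 = 3
22 = 1·19 + 3   →  a_2 = 1
19 = 6·3 + 1   →  a_3 = 6

6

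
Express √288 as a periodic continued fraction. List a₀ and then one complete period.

[16; 1, 32]

a₀ = ⌊√288⌋ = 16.
With m₀=0, d₀=1 and mₖ₊₁ = dₖaₖ − mₖ, dₖ₊₁ = (n − mₖ₊₁²)/dₖ, aₖ₊₁ = ⌊(a₀+mₖ₊₁)/dₖ₊₁⌋:
  k=1: m=16, d=32, a=1
  k=2: m=16, d=1, a=32
d=1 and a=2a₀=32 at k=2, so the next step gives (m, d) = (16, 32) again — its k=1 value — and the period has length 2.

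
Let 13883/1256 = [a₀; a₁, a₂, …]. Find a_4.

13883 = 11·1256 + 67   →  a_0 = 11
1256 = 18·67 + 50   →  a_1 = 18
67 = 1·50 + 17   →  a_2 = 1
50 = 2·17 + 16   →  a_3 = 2
17 = 1·16 + 1   →  a_4 = 1

1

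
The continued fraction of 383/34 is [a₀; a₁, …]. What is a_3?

383 = 11·34 + 9   →  a_0 = 11
34 = 3·9 + 7   →  a_1 = 3
9 = 1·7 + 2   →  a_2 = 1
7 = 3·2 + 1   →  a_3 = 3

3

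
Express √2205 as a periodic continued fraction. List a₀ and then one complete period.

a₀ = ⌊√2205⌋ = 46.
With m₀=0, d₀=1 and mₖ₊₁ = dₖaₖ − mₖ, dₖ₊₁ = (n − mₖ₊₁²)/dₖ, aₖ₊₁ = ⌊(a₀+mₖ₊₁)/dₖ₊₁⌋:
  k=1: m=46, d=89, a=1
  k=2: m=43, d=4, a=22
  k=3: m=45, d=45, a=2
  k=4: m=45, d=4, a=22
  k=5: m=43, d=89, a=1
  k=6: m=46, d=1, a=92
d=1 and a=2a₀=92 at k=6, so the next step gives (m, d) = (46, 89) again — its k=1 value — and the period has length 6.

[46; 1, 22, 2, 22, 1, 92]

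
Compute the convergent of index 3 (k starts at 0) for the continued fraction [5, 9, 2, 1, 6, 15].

Using pₖ = aₖpₖ₋₁ + pₖ₋₂, qₖ = aₖqₖ₋₁ + qₖ₋₂ (with p₋₁=1, p₋₂=0, q₋₁=0, q₋₂=1):
  k=0: a=5, p=5, q=1
  k=1: a=9, p=46, q=9
  k=2: a=2, p=97, q=19
  k=3: a=1, p=143, q=28

143/28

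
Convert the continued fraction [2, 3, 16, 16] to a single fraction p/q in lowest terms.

1831/787

Fold from the inside: start with 16/1.
  16 + 1/16 = 257/16
  3 + 16/257 = 787/257
  2 + 257/787 = 1831/787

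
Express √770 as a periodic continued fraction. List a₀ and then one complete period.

a₀ = ⌊√770⌋ = 27.
With m₀=0, d₀=1 and mₖ₊₁ = dₖaₖ − mₖ, dₖ₊₁ = (n − mₖ₊₁²)/dₖ, aₖ₊₁ = ⌊(a₀+mₖ₊₁)/dₖ₊₁⌋:
  k=1: m=27, d=41, a=1
  k=2: m=14, d=14, a=2
  k=3: m=14, d=41, a=1
  k=4: m=27, d=1, a=54
d=1 and a=2a₀=54 at k=4, so the next step gives (m, d) = (27, 41) again — its k=1 value — and the period has length 4.

[27; 1, 2, 1, 54]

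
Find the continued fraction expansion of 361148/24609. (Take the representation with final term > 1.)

361148 = 14×24609 + 16622
24609 = 1×16622 + 7987
16622 = 2×7987 + 648
7987 = 12×648 + 211
648 = 3×211 + 15
211 = 14×15 + 1
15 = 15×1 + 0  (stop)
So 361148/24609 = [14; 1, 2, 12, 3, 14, 15].

[14; 1, 2, 12, 3, 14, 15]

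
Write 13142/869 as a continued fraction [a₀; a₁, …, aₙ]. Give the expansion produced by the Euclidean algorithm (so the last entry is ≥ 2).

[15; 8, 8, 4, 3]

13142 = 15*869 + 107
869 = 8*107 + 13
107 = 8*13 + 3
13 = 4*3 + 1
3 = 3*1 + 0  (stop)
So 13142/869 = [15; 8, 8, 4, 3].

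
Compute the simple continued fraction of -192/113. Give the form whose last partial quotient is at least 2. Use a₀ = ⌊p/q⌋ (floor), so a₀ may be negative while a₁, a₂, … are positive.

[-2; 3, 3, 11]

-192 = -2×113 + 34
113 = 3×34 + 11
34 = 3×11 + 1
11 = 11×1 + 0  (stop)
So -192/113 = [-2; 3, 3, 11].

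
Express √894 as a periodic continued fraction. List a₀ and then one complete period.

[29; 1, 8, 1, 58]

a₀ = ⌊√894⌋ = 29.
With m₀=0, d₀=1 and mₖ₊₁ = dₖaₖ − mₖ, dₖ₊₁ = (n − mₖ₊₁²)/dₖ, aₖ₊₁ = ⌊(a₀+mₖ₊₁)/dₖ₊₁⌋:
  k=1: m=29, d=53, a=1
  k=2: m=24, d=6, a=8
  k=3: m=24, d=53, a=1
  k=4: m=29, d=1, a=58
d=1 and a=2a₀=58 at k=4, so the next step gives (m, d) = (29, 53) again — its k=1 value — and the period has length 4.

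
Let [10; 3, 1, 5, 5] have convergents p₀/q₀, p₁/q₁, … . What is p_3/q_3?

Using pₖ = aₖpₖ₋₁ + pₖ₋₂, qₖ = aₖqₖ₋₁ + qₖ₋₂ (with p₋₁=1, p₋₂=0, q₋₁=0, q₋₂=1):
  k=0: a=10, p=10, q=1
  k=1: a=3, p=31, q=3
  k=2: a=1, p=41, q=4
  k=3: a=5, p=236, q=23

236/23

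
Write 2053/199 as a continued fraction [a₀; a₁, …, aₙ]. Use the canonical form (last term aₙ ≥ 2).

[10; 3, 6, 3, 3]

2053 = 10·199 + 63
199 = 3·63 + 10
63 = 6·10 + 3
10 = 3·3 + 1
3 = 3·1 + 0  (stop)
So 2053/199 = [10; 3, 6, 3, 3].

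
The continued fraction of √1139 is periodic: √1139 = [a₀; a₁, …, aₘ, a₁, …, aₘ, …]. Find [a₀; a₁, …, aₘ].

a₀ = ⌊√1139⌋ = 33.
With m₀=0, d₀=1 and mₖ₊₁ = dₖaₖ − mₖ, dₖ₊₁ = (n − mₖ₊₁²)/dₖ, aₖ₊₁ = ⌊(a₀+mₖ₊₁)/dₖ₊₁⌋:
  k=1: m=33, d=50, a=1
  k=2: m=17, d=17, a=2
  k=3: m=17, d=50, a=1
  k=4: m=33, d=1, a=66
d=1 and a=2a₀=66 at k=4, so the next step gives (m, d) = (33, 50) again — its k=1 value — and the period has length 4.

[33; 1, 2, 1, 66]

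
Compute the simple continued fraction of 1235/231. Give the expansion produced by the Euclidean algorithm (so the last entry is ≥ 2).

[5; 2, 1, 7, 1, 8]

1235 = 5·231 + 80
231 = 2·80 + 71
80 = 1·71 + 9
71 = 7·9 + 8
9 = 1·8 + 1
8 = 8·1 + 0  (stop)
So 1235/231 = [5; 2, 1, 7, 1, 8].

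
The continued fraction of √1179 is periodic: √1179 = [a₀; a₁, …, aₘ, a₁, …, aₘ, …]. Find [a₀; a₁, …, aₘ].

[34; 2, 1, 33, 1, 2, 68]

a₀ = ⌊√1179⌋ = 34.
With m₀=0, d₀=1 and mₖ₊₁ = dₖaₖ − mₖ, dₖ₊₁ = (n − mₖ₊₁²)/dₖ, aₖ₊₁ = ⌊(a₀+mₖ₊₁)/dₖ₊₁⌋:
  k=1: m=34, d=23, a=2
  k=2: m=12, d=45, a=1
  k=3: m=33, d=2, a=33
  k=4: m=33, d=45, a=1
  k=5: m=12, d=23, a=2
  k=6: m=34, d=1, a=68
d=1 and a=2a₀=68 at k=6, so the next step gives (m, d) = (34, 23) again — its k=1 value — and the period has length 6.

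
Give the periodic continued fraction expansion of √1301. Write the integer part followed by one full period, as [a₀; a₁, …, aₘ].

a₀ = ⌊√1301⌋ = 36.

[36; 14, 2, 2, 2, 2, 14, 72]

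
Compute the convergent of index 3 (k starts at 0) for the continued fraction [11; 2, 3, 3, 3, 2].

263/23

Using pₖ = aₖpₖ₋₁ + pₖ₋₂, qₖ = aₖqₖ₋₁ + qₖ₋₂ (with p₋₁=1, p₋₂=0, q₋₁=0, q₋₂=1):
  k=0: a=11, p=11, q=1
  k=1: a=2, p=23, q=2
  k=2: a=3, p=80, q=7
  k=3: a=3, p=263, q=23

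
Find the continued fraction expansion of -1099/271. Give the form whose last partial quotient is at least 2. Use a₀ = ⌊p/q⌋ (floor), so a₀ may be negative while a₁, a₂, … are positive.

[-5; 1, 17, 15]

-1099 = -5×271 + 256
271 = 1×256 + 15
256 = 17×15 + 1
15 = 15×1 + 0  (stop)
So -1099/271 = [-5; 1, 17, 15].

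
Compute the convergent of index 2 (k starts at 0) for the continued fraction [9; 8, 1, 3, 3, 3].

Using pₖ = aₖpₖ₋₁ + pₖ₋₂, qₖ = aₖqₖ₋₁ + qₖ₋₂ (with p₋₁=1, p₋₂=0, q₋₁=0, q₋₂=1):
  k=0: a=9, p=9, q=1
  k=1: a=8, p=73, q=8
  k=2: a=1, p=82, q=9

82/9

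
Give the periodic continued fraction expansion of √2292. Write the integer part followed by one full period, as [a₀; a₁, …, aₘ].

a₀ = ⌊√2292⌋ = 47.
With m₀=0, d₀=1 and mₖ₊₁ = dₖaₖ − mₖ, dₖ₊₁ = (n − mₖ₊₁²)/dₖ, aₖ₊₁ = ⌊(a₀+mₖ₊₁)/dₖ₊₁⌋:
  k=1: m=47, d=83, a=1
  k=2: m=36, d=12, a=6
  k=3: m=36, d=83, a=1
  k=4: m=47, d=1, a=94
d=1 and a=2a₀=94 at k=4, so the next step gives (m, d) = (47, 83) again — its k=1 value — and the period has length 4.

[47; 1, 6, 1, 94]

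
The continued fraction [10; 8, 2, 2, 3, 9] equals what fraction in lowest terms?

13448/1329

Using pₖ = aₖpₖ₋₁ + pₖ₋₂ and qₖ = aₖqₖ₋₁ + qₖ₋₂:
  k=0: a=10, p=10, q=1
  k=1: a=8, p=81, q=8
  k=2: a=2, p=172, q=17
  k=3: a=2, p=425, q=42
  k=4: a=3, p=1447, q=143
  k=5: a=9, p=13448, q=1329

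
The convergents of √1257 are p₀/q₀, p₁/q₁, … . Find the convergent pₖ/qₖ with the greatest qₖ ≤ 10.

√1257 = [35; 2, 4, 1, 22, 1, 4, 2, 70, …] (period length 8).
Convergents:
  p_0/q_0 = 35/1
  p_1/q_1 = 71/2
  p_2/q_2 = 319/9
  p_3/q_3 = 390/11
q_2 = 9 ≤ 10 < 11 = q_3, so the answer is 319/9.

319/9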